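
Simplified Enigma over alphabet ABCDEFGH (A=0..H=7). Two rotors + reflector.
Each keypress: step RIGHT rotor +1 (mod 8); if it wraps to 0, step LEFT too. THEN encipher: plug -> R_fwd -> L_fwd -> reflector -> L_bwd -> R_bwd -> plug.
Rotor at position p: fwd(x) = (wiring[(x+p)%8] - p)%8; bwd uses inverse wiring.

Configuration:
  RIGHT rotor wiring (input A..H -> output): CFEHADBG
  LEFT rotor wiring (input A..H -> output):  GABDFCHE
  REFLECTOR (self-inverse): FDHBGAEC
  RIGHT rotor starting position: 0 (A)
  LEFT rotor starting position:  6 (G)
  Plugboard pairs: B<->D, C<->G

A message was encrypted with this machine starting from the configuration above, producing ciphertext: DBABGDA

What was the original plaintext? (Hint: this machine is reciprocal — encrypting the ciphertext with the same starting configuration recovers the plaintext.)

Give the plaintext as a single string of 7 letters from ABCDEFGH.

Char 1 ('D'): step: R->1, L=6; D->plug->B->R->D->L->C->refl->H->L'->G->R'->C->plug->G
Char 2 ('B'): step: R->2, L=6; B->plug->D->R->B->L->G->refl->E->L'->H->R'->E->plug->E
Char 3 ('A'): step: R->3, L=6; A->plug->A->R->E->L->D->refl->B->L'->A->R'->C->plug->G
Char 4 ('B'): step: R->4, L=6; B->plug->D->R->C->L->A->refl->F->L'->F->R'->C->plug->G
Char 5 ('G'): step: R->5, L=6; G->plug->C->R->B->L->G->refl->E->L'->H->R'->F->plug->F
Char 6 ('D'): step: R->6, L=6; D->plug->B->R->A->L->B->refl->D->L'->E->R'->C->plug->G
Char 7 ('A'): step: R->7, L=6; A->plug->A->R->H->L->E->refl->G->L'->B->R'->F->plug->F

Answer: GEGGFGF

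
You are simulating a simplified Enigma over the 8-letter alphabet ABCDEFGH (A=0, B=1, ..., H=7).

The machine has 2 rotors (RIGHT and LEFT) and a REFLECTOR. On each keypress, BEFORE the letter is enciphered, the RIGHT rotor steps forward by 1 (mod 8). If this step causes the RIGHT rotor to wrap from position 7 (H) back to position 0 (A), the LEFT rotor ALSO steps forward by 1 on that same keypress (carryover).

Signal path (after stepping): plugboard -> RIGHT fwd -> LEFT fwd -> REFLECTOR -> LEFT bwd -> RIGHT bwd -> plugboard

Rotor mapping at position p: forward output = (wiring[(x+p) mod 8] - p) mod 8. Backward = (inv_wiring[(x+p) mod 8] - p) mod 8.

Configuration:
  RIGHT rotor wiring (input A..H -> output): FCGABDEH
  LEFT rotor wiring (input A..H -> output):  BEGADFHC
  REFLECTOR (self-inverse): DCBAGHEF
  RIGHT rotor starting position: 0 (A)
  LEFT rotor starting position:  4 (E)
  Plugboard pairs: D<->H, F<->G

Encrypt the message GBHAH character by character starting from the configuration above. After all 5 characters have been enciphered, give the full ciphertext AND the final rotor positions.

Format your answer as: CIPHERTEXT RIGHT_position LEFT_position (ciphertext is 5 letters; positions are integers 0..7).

Answer: CHBFD 5 4

Derivation:
Char 1 ('G'): step: R->1, L=4; G->plug->F->R->D->L->G->refl->E->L'->H->R'->C->plug->C
Char 2 ('B'): step: R->2, L=4; B->plug->B->R->G->L->C->refl->B->L'->B->R'->D->plug->H
Char 3 ('H'): step: R->3, L=4; H->plug->D->R->B->L->B->refl->C->L'->G->R'->B->plug->B
Char 4 ('A'): step: R->4, L=4; A->plug->A->R->F->L->A->refl->D->L'->C->R'->G->plug->F
Char 5 ('H'): step: R->5, L=4; H->plug->D->R->A->L->H->refl->F->L'->E->R'->H->plug->D
Final: ciphertext=CHBFD, RIGHT=5, LEFT=4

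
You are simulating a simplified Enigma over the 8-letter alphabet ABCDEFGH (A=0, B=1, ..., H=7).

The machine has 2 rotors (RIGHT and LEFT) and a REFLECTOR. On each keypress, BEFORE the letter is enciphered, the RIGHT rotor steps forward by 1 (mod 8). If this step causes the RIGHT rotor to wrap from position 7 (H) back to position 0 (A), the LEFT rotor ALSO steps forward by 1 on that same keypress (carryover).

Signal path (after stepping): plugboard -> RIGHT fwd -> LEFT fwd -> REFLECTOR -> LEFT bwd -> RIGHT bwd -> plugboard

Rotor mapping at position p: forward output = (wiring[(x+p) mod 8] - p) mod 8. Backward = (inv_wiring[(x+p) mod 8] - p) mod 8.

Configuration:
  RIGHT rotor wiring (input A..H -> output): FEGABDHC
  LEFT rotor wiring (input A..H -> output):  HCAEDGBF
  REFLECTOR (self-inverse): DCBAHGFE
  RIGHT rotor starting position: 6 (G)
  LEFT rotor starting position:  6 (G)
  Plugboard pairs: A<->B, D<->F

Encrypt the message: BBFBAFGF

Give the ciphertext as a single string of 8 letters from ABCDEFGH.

Char 1 ('B'): step: R->7, L=6; B->plug->A->R->D->L->E->refl->H->L'->B->R'->E->plug->E
Char 2 ('B'): step: R->0, L->7 (L advanced); B->plug->A->R->F->L->E->refl->H->L'->G->R'->C->plug->C
Char 3 ('F'): step: R->1, L=7; F->plug->D->R->A->L->G->refl->F->L'->E->R'->H->plug->H
Char 4 ('B'): step: R->2, L=7; B->plug->A->R->E->L->F->refl->G->L'->A->R'->F->plug->D
Char 5 ('A'): step: R->3, L=7; A->plug->B->R->G->L->H->refl->E->L'->F->R'->A->plug->B
Char 6 ('F'): step: R->4, L=7; F->plug->D->R->G->L->H->refl->E->L'->F->R'->A->plug->B
Char 7 ('G'): step: R->5, L=7; G->plug->G->R->D->L->B->refl->C->L'->H->R'->E->plug->E
Char 8 ('F'): step: R->6, L=7; F->plug->D->R->G->L->H->refl->E->L'->F->R'->H->plug->H

Answer: ECHDBBEH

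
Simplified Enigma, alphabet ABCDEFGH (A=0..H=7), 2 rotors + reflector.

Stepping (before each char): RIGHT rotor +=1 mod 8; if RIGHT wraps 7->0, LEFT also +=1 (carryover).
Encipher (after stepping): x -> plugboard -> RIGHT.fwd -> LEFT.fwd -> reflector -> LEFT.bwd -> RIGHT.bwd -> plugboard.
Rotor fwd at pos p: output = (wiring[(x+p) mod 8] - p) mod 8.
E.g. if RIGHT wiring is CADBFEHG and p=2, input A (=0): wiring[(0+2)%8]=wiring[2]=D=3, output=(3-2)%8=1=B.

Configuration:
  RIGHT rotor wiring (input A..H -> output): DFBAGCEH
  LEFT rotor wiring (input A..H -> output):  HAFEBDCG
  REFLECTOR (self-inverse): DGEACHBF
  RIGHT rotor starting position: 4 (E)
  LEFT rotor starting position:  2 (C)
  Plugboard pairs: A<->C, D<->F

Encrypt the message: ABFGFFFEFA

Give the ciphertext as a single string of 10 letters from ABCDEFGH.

Char 1 ('A'): step: R->5, L=2; A->plug->C->R->C->L->H->refl->F->L'->G->R'->D->plug->F
Char 2 ('B'): step: R->6, L=2; B->plug->B->R->B->L->C->refl->E->L'->F->R'->C->plug->A
Char 3 ('F'): step: R->7, L=2; F->plug->D->R->C->L->H->refl->F->L'->G->R'->C->plug->A
Char 4 ('G'): step: R->0, L->3 (L advanced); G->plug->G->R->E->L->D->refl->A->L'->C->R'->F->plug->D
Char 5 ('F'): step: R->1, L=3; F->plug->D->R->F->L->E->refl->C->L'->H->R'->C->plug->A
Char 6 ('F'): step: R->2, L=3; F->plug->D->R->A->L->B->refl->G->L'->B->R'->G->plug->G
Char 7 ('F'): step: R->3, L=3; F->plug->D->R->B->L->G->refl->B->L'->A->R'->F->plug->D
Char 8 ('E'): step: R->4, L=3; E->plug->E->R->H->L->C->refl->E->L'->F->R'->G->plug->G
Char 9 ('F'): step: R->5, L=3; F->plug->D->R->G->L->F->refl->H->L'->D->R'->G->plug->G
Char 10 ('A'): step: R->6, L=3; A->plug->C->R->F->L->E->refl->C->L'->H->R'->D->plug->F

Answer: FAADAGDGGF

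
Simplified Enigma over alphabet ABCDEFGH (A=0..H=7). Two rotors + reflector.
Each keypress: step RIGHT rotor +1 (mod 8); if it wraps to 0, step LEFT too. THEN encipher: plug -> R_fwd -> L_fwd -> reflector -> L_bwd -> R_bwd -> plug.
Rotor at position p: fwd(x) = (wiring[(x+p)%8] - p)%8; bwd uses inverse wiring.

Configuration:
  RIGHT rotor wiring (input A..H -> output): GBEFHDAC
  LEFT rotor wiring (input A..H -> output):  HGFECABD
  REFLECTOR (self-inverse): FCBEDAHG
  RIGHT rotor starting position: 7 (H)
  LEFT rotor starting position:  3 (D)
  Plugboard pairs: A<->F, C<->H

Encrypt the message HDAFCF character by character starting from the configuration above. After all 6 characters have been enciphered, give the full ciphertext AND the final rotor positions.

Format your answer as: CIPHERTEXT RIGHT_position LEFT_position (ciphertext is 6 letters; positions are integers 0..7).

Answer: BCBEHH 5 4

Derivation:
Char 1 ('H'): step: R->0, L->4 (L advanced); H->plug->C->R->E->L->D->refl->E->L'->B->R'->B->plug->B
Char 2 ('D'): step: R->1, L=4; D->plug->D->R->G->L->B->refl->C->L'->F->R'->H->plug->C
Char 3 ('A'): step: R->2, L=4; A->plug->F->R->A->L->G->refl->H->L'->D->R'->B->plug->B
Char 4 ('F'): step: R->3, L=4; F->plug->A->R->C->L->F->refl->A->L'->H->R'->E->plug->E
Char 5 ('C'): step: R->4, L=4; C->plug->H->R->B->L->E->refl->D->L'->E->R'->C->plug->H
Char 6 ('F'): step: R->5, L=4; F->plug->A->R->G->L->B->refl->C->L'->F->R'->C->plug->H
Final: ciphertext=BCBEHH, RIGHT=5, LEFT=4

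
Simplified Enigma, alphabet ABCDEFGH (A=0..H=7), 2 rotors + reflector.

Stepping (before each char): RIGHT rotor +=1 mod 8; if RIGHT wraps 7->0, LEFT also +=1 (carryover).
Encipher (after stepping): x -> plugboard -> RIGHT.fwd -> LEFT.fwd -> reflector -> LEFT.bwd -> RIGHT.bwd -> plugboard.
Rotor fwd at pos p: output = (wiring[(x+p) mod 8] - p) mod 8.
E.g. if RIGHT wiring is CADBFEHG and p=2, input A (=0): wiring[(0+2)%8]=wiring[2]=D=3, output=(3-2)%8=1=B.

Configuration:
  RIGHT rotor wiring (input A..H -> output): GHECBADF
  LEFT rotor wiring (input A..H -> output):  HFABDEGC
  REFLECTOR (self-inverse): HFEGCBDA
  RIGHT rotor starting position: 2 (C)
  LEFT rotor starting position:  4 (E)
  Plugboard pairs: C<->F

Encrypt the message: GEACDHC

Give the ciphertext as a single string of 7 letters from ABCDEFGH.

Answer: CHHGBBF

Derivation:
Char 1 ('G'): step: R->3, L=4; G->plug->G->R->E->L->D->refl->G->L'->D->R'->F->plug->C
Char 2 ('E'): step: R->4, L=4; E->plug->E->R->C->L->C->refl->E->L'->G->R'->H->plug->H
Char 3 ('A'): step: R->5, L=4; A->plug->A->R->D->L->G->refl->D->L'->E->R'->H->plug->H
Char 4 ('C'): step: R->6, L=4; C->plug->F->R->E->L->D->refl->G->L'->D->R'->G->plug->G
Char 5 ('D'): step: R->7, L=4; D->plug->D->R->F->L->B->refl->F->L'->H->R'->B->plug->B
Char 6 ('H'): step: R->0, L->5 (L advanced); H->plug->H->R->F->L->D->refl->G->L'->H->R'->B->plug->B
Char 7 ('C'): step: R->1, L=5; C->plug->F->R->C->L->F->refl->B->L'->B->R'->C->plug->F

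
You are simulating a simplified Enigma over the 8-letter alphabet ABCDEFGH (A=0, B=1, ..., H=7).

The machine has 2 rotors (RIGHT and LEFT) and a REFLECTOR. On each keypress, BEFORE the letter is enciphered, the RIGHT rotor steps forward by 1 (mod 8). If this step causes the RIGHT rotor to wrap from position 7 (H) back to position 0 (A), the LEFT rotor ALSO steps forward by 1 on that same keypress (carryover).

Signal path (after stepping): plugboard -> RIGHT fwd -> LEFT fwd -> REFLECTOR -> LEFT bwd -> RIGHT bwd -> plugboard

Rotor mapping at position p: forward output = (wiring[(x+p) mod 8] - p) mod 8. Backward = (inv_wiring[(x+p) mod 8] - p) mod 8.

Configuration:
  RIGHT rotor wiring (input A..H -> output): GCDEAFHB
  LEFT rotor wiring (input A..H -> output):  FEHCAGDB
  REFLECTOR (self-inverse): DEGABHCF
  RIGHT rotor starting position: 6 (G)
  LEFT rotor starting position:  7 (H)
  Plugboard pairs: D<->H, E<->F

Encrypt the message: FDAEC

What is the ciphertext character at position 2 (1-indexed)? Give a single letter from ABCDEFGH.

Char 1 ('F'): step: R->7, L=7; F->plug->E->R->F->L->B->refl->E->L'->H->R'->B->plug->B
Char 2 ('D'): step: R->0, L->0 (L advanced); D->plug->H->R->B->L->E->refl->B->L'->H->R'->G->plug->G

G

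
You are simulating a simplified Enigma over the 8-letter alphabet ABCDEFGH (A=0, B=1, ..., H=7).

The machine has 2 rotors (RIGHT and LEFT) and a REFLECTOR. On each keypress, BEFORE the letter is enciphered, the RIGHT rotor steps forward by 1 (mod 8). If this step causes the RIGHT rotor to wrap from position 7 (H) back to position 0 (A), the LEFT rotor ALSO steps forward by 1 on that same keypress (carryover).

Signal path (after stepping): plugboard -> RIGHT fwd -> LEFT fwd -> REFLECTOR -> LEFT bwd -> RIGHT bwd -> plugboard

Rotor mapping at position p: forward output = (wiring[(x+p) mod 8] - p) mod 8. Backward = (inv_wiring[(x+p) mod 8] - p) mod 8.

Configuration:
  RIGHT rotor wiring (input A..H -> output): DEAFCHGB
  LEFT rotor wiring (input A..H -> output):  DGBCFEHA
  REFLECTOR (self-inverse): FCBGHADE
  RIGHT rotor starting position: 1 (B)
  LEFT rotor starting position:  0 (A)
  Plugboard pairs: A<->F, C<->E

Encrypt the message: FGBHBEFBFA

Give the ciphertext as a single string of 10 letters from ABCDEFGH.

Answer: DAEDCCGHBG

Derivation:
Char 1 ('F'): step: R->2, L=0; F->plug->A->R->G->L->H->refl->E->L'->F->R'->D->plug->D
Char 2 ('G'): step: R->3, L=0; G->plug->G->R->B->L->G->refl->D->L'->A->R'->F->plug->A
Char 3 ('B'): step: R->4, L=0; B->plug->B->R->D->L->C->refl->B->L'->C->R'->C->plug->E
Char 4 ('H'): step: R->5, L=0; H->plug->H->R->F->L->E->refl->H->L'->G->R'->D->plug->D
Char 5 ('B'): step: R->6, L=0; B->plug->B->R->D->L->C->refl->B->L'->C->R'->E->plug->C
Char 6 ('E'): step: R->7, L=0; E->plug->C->R->F->L->E->refl->H->L'->G->R'->E->plug->C
Char 7 ('F'): step: R->0, L->1 (L advanced); F->plug->A->R->D->L->E->refl->H->L'->G->R'->G->plug->G
Char 8 ('B'): step: R->1, L=1; B->plug->B->R->H->L->C->refl->B->L'->C->R'->H->plug->H
Char 9 ('F'): step: R->2, L=1; F->plug->A->R->G->L->H->refl->E->L'->D->R'->B->plug->B
Char 10 ('A'): step: R->3, L=1; A->plug->F->R->A->L->F->refl->A->L'->B->R'->G->plug->G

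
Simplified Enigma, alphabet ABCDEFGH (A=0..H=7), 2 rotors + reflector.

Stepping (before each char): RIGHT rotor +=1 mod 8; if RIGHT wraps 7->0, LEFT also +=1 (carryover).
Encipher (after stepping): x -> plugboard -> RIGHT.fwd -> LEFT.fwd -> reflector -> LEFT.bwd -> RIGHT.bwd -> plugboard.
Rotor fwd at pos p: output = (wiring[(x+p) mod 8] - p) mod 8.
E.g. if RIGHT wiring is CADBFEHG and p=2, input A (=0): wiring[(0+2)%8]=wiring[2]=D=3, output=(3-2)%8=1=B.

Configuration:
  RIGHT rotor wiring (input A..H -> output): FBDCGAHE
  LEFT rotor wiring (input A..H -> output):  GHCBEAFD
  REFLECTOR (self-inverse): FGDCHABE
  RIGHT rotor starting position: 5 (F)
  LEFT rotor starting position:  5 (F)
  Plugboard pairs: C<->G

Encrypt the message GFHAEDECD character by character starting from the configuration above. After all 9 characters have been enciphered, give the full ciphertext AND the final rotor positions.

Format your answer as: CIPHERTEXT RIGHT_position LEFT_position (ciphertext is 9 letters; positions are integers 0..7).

Answer: BBFHHHAGB 6 6

Derivation:
Char 1 ('G'): step: R->6, L=5; G->plug->C->R->H->L->H->refl->E->L'->G->R'->B->plug->B
Char 2 ('F'): step: R->7, L=5; F->plug->F->R->H->L->H->refl->E->L'->G->R'->B->plug->B
Char 3 ('H'): step: R->0, L->6 (L advanced); H->plug->H->R->E->L->E->refl->H->L'->A->R'->F->plug->F
Char 4 ('A'): step: R->1, L=6; A->plug->A->R->A->L->H->refl->E->L'->E->R'->H->plug->H
Char 5 ('E'): step: R->2, L=6; E->plug->E->R->F->L->D->refl->C->L'->H->R'->H->plug->H
Char 6 ('D'): step: R->3, L=6; D->plug->D->R->E->L->E->refl->H->L'->A->R'->H->plug->H
Char 7 ('E'): step: R->4, L=6; E->plug->E->R->B->L->F->refl->A->L'->C->R'->A->plug->A
Char 8 ('C'): step: R->5, L=6; C->plug->G->R->F->L->D->refl->C->L'->H->R'->C->plug->G
Char 9 ('D'): step: R->6, L=6; D->plug->D->R->D->L->B->refl->G->L'->G->R'->B->plug->B
Final: ciphertext=BBFHHHAGB, RIGHT=6, LEFT=6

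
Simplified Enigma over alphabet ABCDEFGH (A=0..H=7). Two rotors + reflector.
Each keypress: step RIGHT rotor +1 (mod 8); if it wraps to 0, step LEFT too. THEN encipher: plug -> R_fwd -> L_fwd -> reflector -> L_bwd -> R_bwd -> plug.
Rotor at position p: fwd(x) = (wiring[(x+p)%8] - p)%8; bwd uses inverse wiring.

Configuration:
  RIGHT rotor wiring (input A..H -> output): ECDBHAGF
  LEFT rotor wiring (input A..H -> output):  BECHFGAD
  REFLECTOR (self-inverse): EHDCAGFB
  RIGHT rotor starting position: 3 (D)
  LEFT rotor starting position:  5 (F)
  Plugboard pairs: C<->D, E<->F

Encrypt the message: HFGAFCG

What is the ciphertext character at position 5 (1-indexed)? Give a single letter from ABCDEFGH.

Char 1 ('H'): step: R->4, L=5; H->plug->H->R->F->L->F->refl->G->L'->C->R'->C->plug->D
Char 2 ('F'): step: R->5, L=5; F->plug->E->R->F->L->F->refl->G->L'->C->R'->H->plug->H
Char 3 ('G'): step: R->6, L=5; G->plug->G->R->B->L->D->refl->C->L'->G->R'->C->plug->D
Char 4 ('A'): step: R->7, L=5; A->plug->A->R->G->L->C->refl->D->L'->B->R'->G->plug->G
Char 5 ('F'): step: R->0, L->6 (L advanced); F->plug->E->R->H->L->A->refl->E->L'->E->R'->A->plug->A

A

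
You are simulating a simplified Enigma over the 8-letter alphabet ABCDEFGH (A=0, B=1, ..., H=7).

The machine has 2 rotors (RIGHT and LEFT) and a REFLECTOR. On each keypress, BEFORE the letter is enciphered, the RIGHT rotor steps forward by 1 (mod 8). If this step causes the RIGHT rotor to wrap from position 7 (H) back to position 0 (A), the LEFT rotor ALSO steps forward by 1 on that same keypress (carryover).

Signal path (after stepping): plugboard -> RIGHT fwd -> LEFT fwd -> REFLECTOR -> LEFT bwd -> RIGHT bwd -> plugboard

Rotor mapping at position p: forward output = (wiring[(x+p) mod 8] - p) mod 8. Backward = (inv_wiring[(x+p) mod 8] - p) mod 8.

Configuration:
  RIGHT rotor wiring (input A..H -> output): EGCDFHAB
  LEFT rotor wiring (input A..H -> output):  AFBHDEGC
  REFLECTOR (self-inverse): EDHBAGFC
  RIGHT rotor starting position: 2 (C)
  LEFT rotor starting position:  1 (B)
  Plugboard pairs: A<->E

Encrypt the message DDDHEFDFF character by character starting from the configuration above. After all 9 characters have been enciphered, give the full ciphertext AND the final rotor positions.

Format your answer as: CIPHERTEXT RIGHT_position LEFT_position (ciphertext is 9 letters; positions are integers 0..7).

Char 1 ('D'): step: R->3, L=1; D->plug->D->R->F->L->F->refl->G->L'->C->R'->B->plug->B
Char 2 ('D'): step: R->4, L=1; D->plug->D->R->F->L->F->refl->G->L'->C->R'->F->plug->F
Char 3 ('D'): step: R->5, L=1; D->plug->D->R->H->L->H->refl->C->L'->D->R'->B->plug->B
Char 4 ('H'): step: R->6, L=1; H->plug->H->R->B->L->A->refl->E->L'->A->R'->D->plug->D
Char 5 ('E'): step: R->7, L=1; E->plug->A->R->C->L->G->refl->F->L'->F->R'->B->plug->B
Char 6 ('F'): step: R->0, L->2 (L advanced); F->plug->F->R->H->L->D->refl->B->L'->C->R'->C->plug->C
Char 7 ('D'): step: R->1, L=2; D->plug->D->R->E->L->E->refl->A->L'->F->R'->A->plug->E
Char 8 ('F'): step: R->2, L=2; F->plug->F->R->H->L->D->refl->B->L'->C->R'->G->plug->G
Char 9 ('F'): step: R->3, L=2; F->plug->F->R->B->L->F->refl->G->L'->G->R'->E->plug->A
Final: ciphertext=BFBDBCEGA, RIGHT=3, LEFT=2

Answer: BFBDBCEGA 3 2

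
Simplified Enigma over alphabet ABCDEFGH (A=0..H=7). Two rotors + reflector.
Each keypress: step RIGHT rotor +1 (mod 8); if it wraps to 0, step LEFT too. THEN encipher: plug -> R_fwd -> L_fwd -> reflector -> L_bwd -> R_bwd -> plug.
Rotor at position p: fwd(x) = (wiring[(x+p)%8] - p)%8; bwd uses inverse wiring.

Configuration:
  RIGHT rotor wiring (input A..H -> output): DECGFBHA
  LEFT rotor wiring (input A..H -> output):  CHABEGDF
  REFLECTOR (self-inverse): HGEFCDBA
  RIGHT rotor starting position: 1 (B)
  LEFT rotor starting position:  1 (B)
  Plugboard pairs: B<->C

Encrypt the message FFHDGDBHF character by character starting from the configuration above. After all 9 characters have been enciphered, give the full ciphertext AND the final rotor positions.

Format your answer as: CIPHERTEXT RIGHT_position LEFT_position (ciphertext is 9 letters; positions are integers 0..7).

Answer: EHAFFCAAG 2 2

Derivation:
Char 1 ('F'): step: R->2, L=1; F->plug->F->R->G->L->E->refl->C->L'->F->R'->E->plug->E
Char 2 ('F'): step: R->3, L=1; F->plug->F->R->A->L->G->refl->B->L'->H->R'->H->plug->H
Char 3 ('H'): step: R->4, L=1; H->plug->H->R->C->L->A->refl->H->L'->B->R'->A->plug->A
Char 4 ('D'): step: R->5, L=1; D->plug->D->R->G->L->E->refl->C->L'->F->R'->F->plug->F
Char 5 ('G'): step: R->6, L=1; G->plug->G->R->H->L->B->refl->G->L'->A->R'->F->plug->F
Char 6 ('D'): step: R->7, L=1; D->plug->D->R->D->L->D->refl->F->L'->E->R'->B->plug->C
Char 7 ('B'): step: R->0, L->2 (L advanced); B->plug->C->R->C->L->C->refl->E->L'->D->R'->A->plug->A
Char 8 ('H'): step: R->1, L=2; H->plug->H->R->C->L->C->refl->E->L'->D->R'->A->plug->A
Char 9 ('F'): step: R->2, L=2; F->plug->F->R->G->L->A->refl->H->L'->B->R'->G->plug->G
Final: ciphertext=EHAFFCAAG, RIGHT=2, LEFT=2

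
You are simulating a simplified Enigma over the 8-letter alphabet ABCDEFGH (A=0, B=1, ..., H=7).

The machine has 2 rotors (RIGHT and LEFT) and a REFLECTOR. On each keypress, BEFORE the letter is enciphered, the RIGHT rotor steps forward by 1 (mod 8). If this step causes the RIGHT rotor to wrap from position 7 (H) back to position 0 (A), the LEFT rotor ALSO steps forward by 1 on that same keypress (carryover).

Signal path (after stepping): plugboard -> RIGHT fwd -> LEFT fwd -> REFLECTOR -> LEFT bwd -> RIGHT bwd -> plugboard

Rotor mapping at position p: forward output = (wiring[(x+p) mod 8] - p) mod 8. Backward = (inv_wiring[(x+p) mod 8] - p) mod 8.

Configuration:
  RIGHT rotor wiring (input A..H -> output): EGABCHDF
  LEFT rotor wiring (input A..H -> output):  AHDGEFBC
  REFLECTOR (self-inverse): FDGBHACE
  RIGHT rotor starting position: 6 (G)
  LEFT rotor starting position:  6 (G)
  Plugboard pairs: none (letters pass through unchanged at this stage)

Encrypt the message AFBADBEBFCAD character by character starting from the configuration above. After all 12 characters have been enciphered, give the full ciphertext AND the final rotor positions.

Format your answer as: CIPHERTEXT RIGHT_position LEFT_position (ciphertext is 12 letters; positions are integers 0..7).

Char 1 ('A'): step: R->7, L=6; A->plug->A->R->G->L->G->refl->C->L'->C->R'->E->plug->E
Char 2 ('F'): step: R->0, L->7 (L advanced); F->plug->F->R->H->L->C->refl->G->L'->G->R'->B->plug->B
Char 3 ('B'): step: R->1, L=7; B->plug->B->R->H->L->C->refl->G->L'->G->R'->E->plug->E
Char 4 ('A'): step: R->2, L=7; A->plug->A->R->G->L->G->refl->C->L'->H->R'->B->plug->B
Char 5 ('D'): step: R->3, L=7; D->plug->D->R->A->L->D->refl->B->L'->B->R'->F->plug->F
Char 6 ('B'): step: R->4, L=7; B->plug->B->R->D->L->E->refl->H->L'->E->R'->G->plug->G
Char 7 ('E'): step: R->5, L=7; E->plug->E->R->B->L->B->refl->D->L'->A->R'->C->plug->C
Char 8 ('B'): step: R->6, L=7; B->plug->B->R->H->L->C->refl->G->L'->G->R'->C->plug->C
Char 9 ('F'): step: R->7, L=7; F->plug->F->R->D->L->E->refl->H->L'->E->R'->H->plug->H
Char 10 ('C'): step: R->0, L->0 (L advanced); C->plug->C->R->A->L->A->refl->F->L'->F->R'->H->plug->H
Char 11 ('A'): step: R->1, L=0; A->plug->A->R->F->L->F->refl->A->L'->A->R'->C->plug->C
Char 12 ('D'): step: R->2, L=0; D->plug->D->R->F->L->F->refl->A->L'->A->R'->C->plug->C
Final: ciphertext=EBEBFGCCHHCC, RIGHT=2, LEFT=0

Answer: EBEBFGCCHHCC 2 0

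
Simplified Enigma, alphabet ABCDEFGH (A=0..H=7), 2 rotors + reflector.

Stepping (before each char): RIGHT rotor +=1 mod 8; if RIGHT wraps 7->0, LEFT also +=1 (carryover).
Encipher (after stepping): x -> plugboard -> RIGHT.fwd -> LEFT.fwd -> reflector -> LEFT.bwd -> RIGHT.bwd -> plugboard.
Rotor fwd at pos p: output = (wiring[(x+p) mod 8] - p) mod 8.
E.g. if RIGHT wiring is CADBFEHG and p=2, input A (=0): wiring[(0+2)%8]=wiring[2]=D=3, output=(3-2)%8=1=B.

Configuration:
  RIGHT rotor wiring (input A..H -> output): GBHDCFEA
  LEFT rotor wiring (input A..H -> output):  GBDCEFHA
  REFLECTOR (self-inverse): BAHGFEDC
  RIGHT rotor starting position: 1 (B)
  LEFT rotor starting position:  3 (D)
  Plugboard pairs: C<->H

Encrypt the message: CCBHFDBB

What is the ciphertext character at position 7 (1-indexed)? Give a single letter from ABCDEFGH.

Char 1 ('C'): step: R->2, L=3; C->plug->H->R->H->L->A->refl->B->L'->B->R'->B->plug->B
Char 2 ('C'): step: R->3, L=3; C->plug->H->R->E->L->F->refl->E->L'->D->R'->F->plug->F
Char 3 ('B'): step: R->4, L=3; B->plug->B->R->B->L->B->refl->A->L'->H->R'->H->plug->C
Char 4 ('H'): step: R->5, L=3; H->plug->C->R->D->L->E->refl->F->L'->E->R'->E->plug->E
Char 5 ('F'): step: R->6, L=3; F->plug->F->R->F->L->D->refl->G->L'->G->R'->A->plug->A
Char 6 ('D'): step: R->7, L=3; D->plug->D->R->A->L->H->refl->C->L'->C->R'->C->plug->H
Char 7 ('B'): step: R->0, L->4 (L advanced); B->plug->B->R->B->L->B->refl->A->L'->A->R'->H->plug->C

C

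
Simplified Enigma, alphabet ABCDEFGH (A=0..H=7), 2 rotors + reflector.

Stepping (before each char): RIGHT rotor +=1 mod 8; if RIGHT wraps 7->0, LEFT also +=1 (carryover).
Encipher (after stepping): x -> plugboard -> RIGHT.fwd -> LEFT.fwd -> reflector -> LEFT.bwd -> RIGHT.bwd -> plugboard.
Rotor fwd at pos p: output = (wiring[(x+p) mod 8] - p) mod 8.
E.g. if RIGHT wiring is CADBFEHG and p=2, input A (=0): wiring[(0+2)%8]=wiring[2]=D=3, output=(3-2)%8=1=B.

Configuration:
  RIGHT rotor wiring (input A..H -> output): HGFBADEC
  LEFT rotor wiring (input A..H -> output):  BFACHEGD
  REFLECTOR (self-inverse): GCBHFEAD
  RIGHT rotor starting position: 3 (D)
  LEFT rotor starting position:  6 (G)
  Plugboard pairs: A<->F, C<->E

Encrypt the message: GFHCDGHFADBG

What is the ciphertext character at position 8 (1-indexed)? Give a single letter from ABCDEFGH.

Char 1 ('G'): step: R->4, L=6; G->plug->G->R->B->L->F->refl->E->L'->F->R'->H->plug->H
Char 2 ('F'): step: R->5, L=6; F->plug->A->R->G->L->B->refl->C->L'->E->R'->G->plug->G
Char 3 ('H'): step: R->6, L=6; H->plug->H->R->F->L->E->refl->F->L'->B->R'->C->plug->E
Char 4 ('C'): step: R->7, L=6; C->plug->E->R->C->L->D->refl->H->L'->D->R'->A->plug->F
Char 5 ('D'): step: R->0, L->7 (L advanced); D->plug->D->R->B->L->C->refl->B->L'->D->R'->F->plug->A
Char 6 ('G'): step: R->1, L=7; G->plug->G->R->B->L->C->refl->B->L'->D->R'->F->plug->A
Char 7 ('H'): step: R->2, L=7; H->plug->H->R->E->L->D->refl->H->L'->H->R'->B->plug->B
Char 8 ('F'): step: R->3, L=7; F->plug->A->R->G->L->F->refl->E->L'->A->R'->C->plug->E

E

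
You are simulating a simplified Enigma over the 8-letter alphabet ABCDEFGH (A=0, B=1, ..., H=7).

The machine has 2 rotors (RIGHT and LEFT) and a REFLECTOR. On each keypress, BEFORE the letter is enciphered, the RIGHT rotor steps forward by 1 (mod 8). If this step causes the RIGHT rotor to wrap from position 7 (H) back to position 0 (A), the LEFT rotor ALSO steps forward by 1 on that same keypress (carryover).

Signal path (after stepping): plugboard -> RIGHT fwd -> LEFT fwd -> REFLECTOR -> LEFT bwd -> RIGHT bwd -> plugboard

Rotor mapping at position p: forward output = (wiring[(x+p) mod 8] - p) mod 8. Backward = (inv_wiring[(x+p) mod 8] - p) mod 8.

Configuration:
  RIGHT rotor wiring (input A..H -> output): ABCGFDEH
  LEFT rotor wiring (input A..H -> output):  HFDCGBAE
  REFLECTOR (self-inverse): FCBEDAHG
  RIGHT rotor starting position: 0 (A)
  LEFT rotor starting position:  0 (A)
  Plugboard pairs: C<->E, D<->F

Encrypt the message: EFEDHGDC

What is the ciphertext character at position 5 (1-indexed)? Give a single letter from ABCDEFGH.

Char 1 ('E'): step: R->1, L=0; E->plug->C->R->F->L->B->refl->C->L'->D->R'->F->plug->D
Char 2 ('F'): step: R->2, L=0; F->plug->D->R->B->L->F->refl->A->L'->G->R'->G->plug->G
Char 3 ('E'): step: R->3, L=0; E->plug->C->R->A->L->H->refl->G->L'->E->R'->E->plug->C
Char 4 ('D'): step: R->4, L=0; D->plug->F->R->F->L->B->refl->C->L'->D->R'->D->plug->F
Char 5 ('H'): step: R->5, L=0; H->plug->H->R->A->L->H->refl->G->L'->E->R'->E->plug->C

C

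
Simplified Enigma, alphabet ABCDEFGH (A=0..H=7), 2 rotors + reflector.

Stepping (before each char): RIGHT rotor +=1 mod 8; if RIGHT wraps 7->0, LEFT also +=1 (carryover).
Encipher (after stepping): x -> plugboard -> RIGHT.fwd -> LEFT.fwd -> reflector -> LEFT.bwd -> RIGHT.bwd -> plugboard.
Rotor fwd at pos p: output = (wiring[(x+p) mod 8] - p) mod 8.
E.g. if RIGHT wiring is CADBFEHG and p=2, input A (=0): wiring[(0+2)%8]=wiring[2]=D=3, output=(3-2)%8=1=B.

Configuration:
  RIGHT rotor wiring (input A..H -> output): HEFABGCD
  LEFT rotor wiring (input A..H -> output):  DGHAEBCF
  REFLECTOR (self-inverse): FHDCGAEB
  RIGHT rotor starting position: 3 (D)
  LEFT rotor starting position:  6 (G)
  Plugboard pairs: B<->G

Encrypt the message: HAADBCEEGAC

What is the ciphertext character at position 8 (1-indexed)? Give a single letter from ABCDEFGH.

Char 1 ('H'): step: R->4, L=6; H->plug->H->R->E->L->B->refl->H->L'->B->R'->G->plug->B
Char 2 ('A'): step: R->5, L=6; A->plug->A->R->B->L->H->refl->B->L'->E->R'->H->plug->H
Char 3 ('A'): step: R->6, L=6; A->plug->A->R->E->L->B->refl->H->L'->B->R'->C->plug->C
Char 4 ('D'): step: R->7, L=6; D->plug->D->R->G->L->G->refl->E->L'->A->R'->B->plug->G
Char 5 ('B'): step: R->0, L->7 (L advanced); B->plug->G->R->C->L->H->refl->B->L'->E->R'->B->plug->G
Char 6 ('C'): step: R->1, L=7; C->plug->C->R->H->L->D->refl->C->L'->G->R'->H->plug->H
Char 7 ('E'): step: R->2, L=7; E->plug->E->R->A->L->G->refl->E->L'->B->R'->F->plug->F
Char 8 ('E'): step: R->3, L=7; E->plug->E->R->A->L->G->refl->E->L'->B->R'->G->plug->B

B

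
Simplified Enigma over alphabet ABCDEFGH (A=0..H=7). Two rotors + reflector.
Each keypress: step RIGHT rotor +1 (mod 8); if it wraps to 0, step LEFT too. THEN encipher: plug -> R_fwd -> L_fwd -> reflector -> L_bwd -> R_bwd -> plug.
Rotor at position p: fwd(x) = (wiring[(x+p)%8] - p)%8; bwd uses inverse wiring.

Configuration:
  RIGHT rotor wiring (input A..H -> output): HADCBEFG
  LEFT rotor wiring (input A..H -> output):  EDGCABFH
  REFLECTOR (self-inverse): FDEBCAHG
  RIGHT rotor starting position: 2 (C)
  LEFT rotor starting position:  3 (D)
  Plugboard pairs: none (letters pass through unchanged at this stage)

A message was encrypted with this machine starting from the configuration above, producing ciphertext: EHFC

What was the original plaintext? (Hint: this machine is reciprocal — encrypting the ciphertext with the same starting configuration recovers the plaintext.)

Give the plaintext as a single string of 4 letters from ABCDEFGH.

Answer: FCCH

Derivation:
Char 1 ('E'): step: R->3, L=3; E->plug->E->R->D->L->C->refl->E->L'->E->R'->F->plug->F
Char 2 ('H'): step: R->4, L=3; H->plug->H->R->G->L->A->refl->F->L'->B->R'->C->plug->C
Char 3 ('F'): step: R->5, L=3; F->plug->F->R->G->L->A->refl->F->L'->B->R'->C->plug->C
Char 4 ('C'): step: R->6, L=3; C->plug->C->R->B->L->F->refl->A->L'->G->R'->H->plug->H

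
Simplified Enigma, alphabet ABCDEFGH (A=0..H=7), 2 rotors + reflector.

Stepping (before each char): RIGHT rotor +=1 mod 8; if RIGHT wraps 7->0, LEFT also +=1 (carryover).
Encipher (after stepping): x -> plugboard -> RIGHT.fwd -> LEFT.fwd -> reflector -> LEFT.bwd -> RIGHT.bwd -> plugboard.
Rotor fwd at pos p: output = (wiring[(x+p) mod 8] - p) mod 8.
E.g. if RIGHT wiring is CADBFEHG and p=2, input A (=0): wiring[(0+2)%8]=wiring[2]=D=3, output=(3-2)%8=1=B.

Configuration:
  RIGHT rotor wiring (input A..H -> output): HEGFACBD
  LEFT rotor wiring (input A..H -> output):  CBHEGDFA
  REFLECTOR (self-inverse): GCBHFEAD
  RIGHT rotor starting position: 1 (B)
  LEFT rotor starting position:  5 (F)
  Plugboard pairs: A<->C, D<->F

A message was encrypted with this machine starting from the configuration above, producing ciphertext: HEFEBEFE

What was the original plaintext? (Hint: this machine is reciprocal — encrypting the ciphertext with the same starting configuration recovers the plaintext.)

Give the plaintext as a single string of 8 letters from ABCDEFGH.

Char 1 ('H'): step: R->2, L=5; H->plug->H->R->C->L->D->refl->H->L'->G->R'->C->plug->A
Char 2 ('E'): step: R->3, L=5; E->plug->E->R->A->L->G->refl->A->L'->B->R'->G->plug->G
Char 3 ('F'): step: R->4, L=5; F->plug->D->R->H->L->B->refl->C->L'->F->R'->C->plug->A
Char 4 ('E'): step: R->5, L=5; E->plug->E->R->H->L->B->refl->C->L'->F->R'->A->plug->C
Char 5 ('B'): step: R->6, L=5; B->plug->B->R->F->L->C->refl->B->L'->H->R'->F->plug->D
Char 6 ('E'): step: R->7, L=5; E->plug->E->R->G->L->H->refl->D->L'->C->R'->H->plug->H
Char 7 ('F'): step: R->0, L->6 (L advanced); F->plug->D->R->F->L->G->refl->A->L'->G->R'->C->plug->A
Char 8 ('E'): step: R->1, L=6; E->plug->E->R->B->L->C->refl->B->L'->E->R'->C->plug->A

Answer: AGACDHAA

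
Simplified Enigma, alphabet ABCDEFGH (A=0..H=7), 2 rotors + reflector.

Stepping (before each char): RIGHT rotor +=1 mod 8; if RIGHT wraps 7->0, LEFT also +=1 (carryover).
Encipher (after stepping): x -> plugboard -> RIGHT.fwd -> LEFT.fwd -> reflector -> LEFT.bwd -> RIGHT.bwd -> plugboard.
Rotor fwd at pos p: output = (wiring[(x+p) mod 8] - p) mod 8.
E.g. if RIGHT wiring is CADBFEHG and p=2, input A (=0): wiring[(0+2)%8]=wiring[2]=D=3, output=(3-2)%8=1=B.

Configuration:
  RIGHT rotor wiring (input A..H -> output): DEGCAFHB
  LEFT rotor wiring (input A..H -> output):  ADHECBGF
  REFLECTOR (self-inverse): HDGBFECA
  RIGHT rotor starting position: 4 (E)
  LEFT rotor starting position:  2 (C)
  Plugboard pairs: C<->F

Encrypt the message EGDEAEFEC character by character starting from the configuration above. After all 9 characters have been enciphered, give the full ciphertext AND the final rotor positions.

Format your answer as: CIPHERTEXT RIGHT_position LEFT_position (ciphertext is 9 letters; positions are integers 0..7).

Char 1 ('E'): step: R->5, L=2; E->plug->E->R->H->L->B->refl->D->L'->F->R'->G->plug->G
Char 2 ('G'): step: R->6, L=2; G->plug->G->R->C->L->A->refl->H->L'->D->R'->B->plug->B
Char 3 ('D'): step: R->7, L=2; D->plug->D->R->H->L->B->refl->D->L'->F->R'->C->plug->F
Char 4 ('E'): step: R->0, L->3 (L advanced); E->plug->E->R->A->L->B->refl->D->L'->D->R'->A->plug->A
Char 5 ('A'): step: R->1, L=3; A->plug->A->R->D->L->D->refl->B->L'->A->R'->G->plug->G
Char 6 ('E'): step: R->2, L=3; E->plug->E->R->F->L->F->refl->E->L'->H->R'->F->plug->C
Char 7 ('F'): step: R->3, L=3; F->plug->C->R->C->L->G->refl->C->L'->E->R'->D->plug->D
Char 8 ('E'): step: R->4, L=3; E->plug->E->R->H->L->E->refl->F->L'->F->R'->D->plug->D
Char 9 ('C'): step: R->5, L=3; C->plug->F->R->B->L->H->refl->A->L'->G->R'->D->plug->D
Final: ciphertext=GBFAGCDDD, RIGHT=5, LEFT=3

Answer: GBFAGCDDD 5 3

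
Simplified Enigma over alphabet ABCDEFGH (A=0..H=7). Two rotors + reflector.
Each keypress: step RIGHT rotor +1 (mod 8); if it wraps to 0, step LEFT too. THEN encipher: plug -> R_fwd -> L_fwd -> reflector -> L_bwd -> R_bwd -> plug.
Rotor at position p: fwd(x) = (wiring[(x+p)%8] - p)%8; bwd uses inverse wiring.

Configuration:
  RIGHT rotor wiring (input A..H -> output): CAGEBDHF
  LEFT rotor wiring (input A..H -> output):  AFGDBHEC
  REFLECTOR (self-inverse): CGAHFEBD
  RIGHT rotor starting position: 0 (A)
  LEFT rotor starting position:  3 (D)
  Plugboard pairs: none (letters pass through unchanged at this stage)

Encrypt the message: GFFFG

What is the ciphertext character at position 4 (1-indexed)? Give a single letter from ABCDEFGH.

Char 1 ('G'): step: R->1, L=3; G->plug->G->R->E->L->H->refl->D->L'->H->R'->A->plug->A
Char 2 ('F'): step: R->2, L=3; F->plug->F->R->D->L->B->refl->G->L'->B->R'->D->plug->D
Char 3 ('F'): step: R->3, L=3; F->plug->F->R->H->L->D->refl->H->L'->E->R'->D->plug->D
Char 4 ('F'): step: R->4, L=3; F->plug->F->R->E->L->H->refl->D->L'->H->R'->B->plug->B

B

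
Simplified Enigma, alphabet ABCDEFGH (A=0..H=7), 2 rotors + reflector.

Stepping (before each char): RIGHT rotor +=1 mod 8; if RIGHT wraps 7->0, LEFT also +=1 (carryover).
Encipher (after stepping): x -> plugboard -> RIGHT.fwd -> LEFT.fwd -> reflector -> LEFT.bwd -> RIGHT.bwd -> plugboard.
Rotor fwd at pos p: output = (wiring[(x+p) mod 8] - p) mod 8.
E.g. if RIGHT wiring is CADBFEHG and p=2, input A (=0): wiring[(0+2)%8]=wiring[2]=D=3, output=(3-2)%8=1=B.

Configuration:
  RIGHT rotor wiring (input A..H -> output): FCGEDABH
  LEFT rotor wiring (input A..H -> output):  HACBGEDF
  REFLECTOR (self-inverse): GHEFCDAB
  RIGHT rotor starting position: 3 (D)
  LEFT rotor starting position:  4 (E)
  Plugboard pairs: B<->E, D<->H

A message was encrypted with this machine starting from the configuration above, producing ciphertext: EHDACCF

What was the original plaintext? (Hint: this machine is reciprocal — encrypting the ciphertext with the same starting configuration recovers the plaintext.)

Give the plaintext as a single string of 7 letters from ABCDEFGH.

Answer: ABABBGA

Derivation:
Char 1 ('E'): step: R->4, L=4; E->plug->B->R->E->L->D->refl->F->L'->H->R'->A->plug->A
Char 2 ('H'): step: R->5, L=4; H->plug->D->R->A->L->C->refl->E->L'->F->R'->E->plug->B
Char 3 ('D'): step: R->6, L=4; D->plug->H->R->C->L->H->refl->B->L'->D->R'->A->plug->A
Char 4 ('A'): step: R->7, L=4; A->plug->A->R->A->L->C->refl->E->L'->F->R'->E->plug->B
Char 5 ('C'): step: R->0, L->5 (L advanced); C->plug->C->R->G->L->E->refl->C->L'->D->R'->E->plug->B
Char 6 ('C'): step: R->1, L=5; C->plug->C->R->D->L->C->refl->E->L'->G->R'->G->plug->G
Char 7 ('F'): step: R->2, L=5; F->plug->F->R->F->L->F->refl->D->L'->E->R'->A->plug->A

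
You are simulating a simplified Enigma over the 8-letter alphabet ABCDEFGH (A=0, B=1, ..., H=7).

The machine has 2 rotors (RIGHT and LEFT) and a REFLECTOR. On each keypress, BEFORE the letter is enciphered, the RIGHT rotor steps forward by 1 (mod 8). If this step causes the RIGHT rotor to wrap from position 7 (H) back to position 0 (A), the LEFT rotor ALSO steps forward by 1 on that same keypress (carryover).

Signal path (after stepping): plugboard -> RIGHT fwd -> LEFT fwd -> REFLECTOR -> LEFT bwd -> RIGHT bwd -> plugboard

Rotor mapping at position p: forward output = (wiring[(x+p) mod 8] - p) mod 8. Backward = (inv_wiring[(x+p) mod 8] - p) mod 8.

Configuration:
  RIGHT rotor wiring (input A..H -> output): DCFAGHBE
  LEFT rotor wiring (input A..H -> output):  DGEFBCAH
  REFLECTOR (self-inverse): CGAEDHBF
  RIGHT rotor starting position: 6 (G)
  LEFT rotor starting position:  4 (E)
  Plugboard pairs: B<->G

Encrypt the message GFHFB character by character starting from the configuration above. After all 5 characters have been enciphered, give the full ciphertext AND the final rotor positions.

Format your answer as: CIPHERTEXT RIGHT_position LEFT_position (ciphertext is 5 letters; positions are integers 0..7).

Char 1 ('G'): step: R->7, L=4; G->plug->B->R->E->L->H->refl->F->L'->A->R'->G->plug->B
Char 2 ('F'): step: R->0, L->5 (L advanced); F->plug->F->R->H->L->E->refl->D->L'->B->R'->G->plug->B
Char 3 ('H'): step: R->1, L=5; H->plug->H->R->C->L->C->refl->A->L'->G->R'->E->plug->E
Char 4 ('F'): step: R->2, L=5; F->plug->F->R->C->L->C->refl->A->L'->G->R'->B->plug->G
Char 5 ('B'): step: R->3, L=5; B->plug->G->R->H->L->E->refl->D->L'->B->R'->E->plug->E
Final: ciphertext=BBEGE, RIGHT=3, LEFT=5

Answer: BBEGE 3 5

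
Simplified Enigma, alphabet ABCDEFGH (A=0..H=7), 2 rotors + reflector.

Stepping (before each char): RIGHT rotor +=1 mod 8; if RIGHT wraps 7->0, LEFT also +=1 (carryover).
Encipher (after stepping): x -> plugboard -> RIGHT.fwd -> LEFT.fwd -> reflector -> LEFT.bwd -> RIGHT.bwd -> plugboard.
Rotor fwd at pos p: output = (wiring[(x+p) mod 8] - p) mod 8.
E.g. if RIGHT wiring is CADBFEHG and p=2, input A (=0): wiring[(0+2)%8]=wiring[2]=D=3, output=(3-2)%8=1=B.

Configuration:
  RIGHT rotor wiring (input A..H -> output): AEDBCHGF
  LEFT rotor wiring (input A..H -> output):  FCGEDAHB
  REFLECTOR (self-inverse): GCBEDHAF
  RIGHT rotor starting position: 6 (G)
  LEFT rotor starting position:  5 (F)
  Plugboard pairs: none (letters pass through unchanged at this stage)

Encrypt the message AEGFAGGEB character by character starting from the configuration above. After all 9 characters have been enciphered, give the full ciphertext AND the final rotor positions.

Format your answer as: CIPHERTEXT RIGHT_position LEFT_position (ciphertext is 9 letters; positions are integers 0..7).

Char 1 ('A'): step: R->7, L=5; A->plug->A->R->G->L->H->refl->F->L'->E->R'->D->plug->D
Char 2 ('E'): step: R->0, L->6 (L advanced); E->plug->E->R->C->L->H->refl->F->L'->G->R'->G->plug->G
Char 3 ('G'): step: R->1, L=6; G->plug->G->R->E->L->A->refl->G->L'->F->R'->F->plug->F
Char 4 ('F'): step: R->2, L=6; F->plug->F->R->D->L->E->refl->D->L'->B->R'->A->plug->A
Char 5 ('A'): step: R->3, L=6; A->plug->A->R->G->L->F->refl->H->L'->C->R'->E->plug->E
Char 6 ('G'): step: R->4, L=6; G->plug->G->R->H->L->C->refl->B->L'->A->R'->F->plug->F
Char 7 ('G'): step: R->5, L=6; G->plug->G->R->E->L->A->refl->G->L'->F->R'->H->plug->H
Char 8 ('E'): step: R->6, L=6; E->plug->E->R->F->L->G->refl->A->L'->E->R'->G->plug->G
Char 9 ('B'): step: R->7, L=6; B->plug->B->R->B->L->D->refl->E->L'->D->R'->F->plug->F
Final: ciphertext=DGFAEFHGF, RIGHT=7, LEFT=6

Answer: DGFAEFHGF 7 6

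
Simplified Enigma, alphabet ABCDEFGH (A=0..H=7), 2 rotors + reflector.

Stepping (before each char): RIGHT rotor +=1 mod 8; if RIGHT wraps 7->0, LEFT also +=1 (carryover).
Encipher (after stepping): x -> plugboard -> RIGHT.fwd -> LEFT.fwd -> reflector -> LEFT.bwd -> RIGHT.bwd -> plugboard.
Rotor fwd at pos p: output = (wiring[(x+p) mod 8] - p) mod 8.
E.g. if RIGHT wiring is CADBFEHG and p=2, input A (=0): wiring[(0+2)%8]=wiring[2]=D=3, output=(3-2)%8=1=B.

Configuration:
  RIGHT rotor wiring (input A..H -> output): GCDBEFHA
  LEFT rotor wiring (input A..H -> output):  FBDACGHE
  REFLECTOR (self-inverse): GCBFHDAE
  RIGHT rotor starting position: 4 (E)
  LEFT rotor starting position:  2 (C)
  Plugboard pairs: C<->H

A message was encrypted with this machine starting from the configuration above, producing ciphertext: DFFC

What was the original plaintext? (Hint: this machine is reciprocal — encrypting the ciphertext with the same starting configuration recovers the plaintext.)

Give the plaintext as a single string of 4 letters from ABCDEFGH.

Char 1 ('D'): step: R->5, L=2; D->plug->D->R->B->L->G->refl->A->L'->C->R'->B->plug->B
Char 2 ('F'): step: R->6, L=2; F->plug->F->R->D->L->E->refl->H->L'->H->R'->H->plug->C
Char 3 ('F'): step: R->7, L=2; F->plug->F->R->F->L->C->refl->B->L'->A->R'->H->plug->C
Char 4 ('C'): step: R->0, L->3 (L advanced); C->plug->H->R->A->L->F->refl->D->L'->C->R'->B->plug->B

Answer: BCCB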